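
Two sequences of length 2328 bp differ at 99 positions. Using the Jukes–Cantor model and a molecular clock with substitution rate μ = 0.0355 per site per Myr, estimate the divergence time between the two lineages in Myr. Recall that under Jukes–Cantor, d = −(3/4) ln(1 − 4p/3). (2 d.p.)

0.62

p = 99/2328 ≈ 0.042526.
d = −(3/4) ln(1 − 4p/3) = −0.75 ln(1 − 0.056701) = −0.75 ln(0.943299)
  = −0.75 × (-0.058372) = 0.043779 substitutions/site.
Under a molecular clock d = 2μt, so t = d/(2μ) = 0.043779 / (2 × 0.0355) = 0.62 Myr.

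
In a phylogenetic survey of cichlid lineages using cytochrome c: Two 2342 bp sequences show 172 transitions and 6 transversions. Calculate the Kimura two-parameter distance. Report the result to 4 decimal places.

0.0822

P = 172/2342 ≈ 0.073442 and Q = 6/2342 ≈ 0.002562.
Under the Kimura two-parameter model, d = −½ ln(1 − 2P − Q) − ¼ ln(1 − 2Q).
1 − 2P − Q = 0.850554, giving −½ ln(0.850554) = 0.080934.
1 − 2Q = 0.994876, giving −¼ ln(0.994876) = 0.001284.
d = 0.080934 + 0.001284 = 0.082218.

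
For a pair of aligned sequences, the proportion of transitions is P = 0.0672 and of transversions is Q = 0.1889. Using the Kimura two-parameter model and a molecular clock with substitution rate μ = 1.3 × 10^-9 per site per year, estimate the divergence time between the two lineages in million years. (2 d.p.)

120.73

Under the Kimura two-parameter model, d = −½ ln(1 − 2P − Q) − ¼ ln(1 − 2Q).
1 − 2P − Q = 0.6767, giving −½ ln(0.6767) = 0.195264.
1 − 2Q = 0.6222, giving −¼ ln(0.6222) = 0.118623.
d = 0.195264 + 0.118623 = 0.313887.
Under a molecular clock d = 2μt, so t = d/(2μ) = 0.313887 / (2 × 1.3 × 10^-9) = 120.73 million years.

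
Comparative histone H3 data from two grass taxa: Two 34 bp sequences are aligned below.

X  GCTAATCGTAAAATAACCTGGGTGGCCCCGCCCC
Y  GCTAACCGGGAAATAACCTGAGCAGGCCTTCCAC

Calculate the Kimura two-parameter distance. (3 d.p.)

0.385

Of 34 sites, 6 differences are transitions and 4 are transversions, so P = 6/34 ≈ 0.176471 and Q = 4/34 ≈ 0.117647.
Under the Kimura two-parameter model, d = −½ ln(1 − 2P − Q) − ¼ ln(1 − 2Q).
1 − 2P − Q = 0.529411, giving −½ ln(0.529411) = 0.317995.
1 − 2Q = 0.764706, giving −¼ ln(0.764706) = 0.067066.
d = 0.317995 + 0.067066 = 0.385061.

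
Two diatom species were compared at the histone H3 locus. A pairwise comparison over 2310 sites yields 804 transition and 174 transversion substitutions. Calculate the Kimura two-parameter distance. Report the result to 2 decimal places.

0.78

P = 804/2310 ≈ 0.348052 and Q = 174/2310 ≈ 0.075325.
Under the Kimura two-parameter model, d = −½ ln(1 − 2P − Q) − ¼ ln(1 − 2Q).
1 − 2P − Q = 0.228571, giving −½ ln(0.228571) = 0.737954.
1 − 2Q = 0.84935, giving −¼ ln(0.84935) = 0.040821.
d = 0.737954 + 0.040821 = 0.778775.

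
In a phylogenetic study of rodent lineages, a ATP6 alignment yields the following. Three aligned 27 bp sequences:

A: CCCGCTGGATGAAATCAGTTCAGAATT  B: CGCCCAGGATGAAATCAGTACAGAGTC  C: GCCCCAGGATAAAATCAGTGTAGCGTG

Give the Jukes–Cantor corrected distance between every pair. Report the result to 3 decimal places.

A–B: 6/27 sites differ → p ≈ 0.222222, d = −0.75 ln(1 − 0.296296) = 0.263548 ≈ 0.264.
A–C: 9/27 sites differ → p ≈ 0.333333, d = −0.75 ln(1 − 0.444444) = 0.440839 ≈ 0.441.
B–C: 7/27 sites differ → p ≈ 0.259259, d = −0.75 ln(1 − 0.345679) = 0.318118 ≈ 0.318.

d(A,B) = 0.264, d(A,C) = 0.441, d(B,C) = 0.318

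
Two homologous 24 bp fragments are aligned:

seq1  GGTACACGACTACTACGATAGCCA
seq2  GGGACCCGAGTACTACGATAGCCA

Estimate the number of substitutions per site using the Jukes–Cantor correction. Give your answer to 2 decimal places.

0.14

The sequences differ at 3 of 24 sites (3, 6, 10), so p = 3/24 = 0.125.
d = −(3/4) ln(1 − 4p/3) = −0.75 ln(1 − 0.166667) = −0.75 ln(0.833333)
  = −0.75 × (-0.182322) = 0.136742 substitutions/site.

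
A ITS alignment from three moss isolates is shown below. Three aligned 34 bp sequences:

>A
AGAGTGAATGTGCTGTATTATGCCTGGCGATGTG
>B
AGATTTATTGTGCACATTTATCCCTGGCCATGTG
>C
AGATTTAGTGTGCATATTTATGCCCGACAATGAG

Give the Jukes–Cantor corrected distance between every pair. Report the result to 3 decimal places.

A–B: 9/34 sites differ → p ≈ 0.264706, d = −0.75 ln(1 − 0.352941) = 0.326488 ≈ 0.326.
A–C: 11/34 sites differ → p ≈ 0.323529, d = −0.75 ln(1 − 0.431372) = 0.423397 ≈ 0.423.
B–C: 7/34 sites differ → p ≈ 0.205882, d = −0.75 ln(1 − 0.274509) = 0.240680 ≈ 0.241.

d(A,B) = 0.326, d(A,C) = 0.423, d(B,C) = 0.241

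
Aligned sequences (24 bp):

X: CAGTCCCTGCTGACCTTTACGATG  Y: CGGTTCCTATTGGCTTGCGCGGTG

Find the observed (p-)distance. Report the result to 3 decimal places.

0.417

The sequences differ at 10 of 24 positions (sites 2, 5, 9, 10, 13, 15, 17, 18, 19, 22).
p = 10/24 = 0.416666… ≈ 0.417 (to 3 d.p.).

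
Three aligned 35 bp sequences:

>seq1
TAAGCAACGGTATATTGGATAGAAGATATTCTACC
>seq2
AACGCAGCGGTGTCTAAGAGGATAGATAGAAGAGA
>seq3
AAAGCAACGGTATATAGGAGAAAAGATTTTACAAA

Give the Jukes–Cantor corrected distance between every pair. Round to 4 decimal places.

d(seq1,seq2) = 0.7823, d(seq1,seq3) = 0.3149, d(seq2,seq3) = 0.4582

seq1–seq2: 17/35 sites differ → p ≈ 0.485714, d = −0.75 ln(1 − 0.647619) = 0.782282 ≈ 0.7823.
seq1–seq3: 9/35 sites differ → p ≈ 0.257143, d = −0.75 ln(1 − 0.342857) = 0.314890 ≈ 0.3149.
seq2–seq3: 12/35 sites differ → p ≈ 0.342857, d = −0.75 ln(1 − 0.457143) = 0.458182 ≈ 0.4582.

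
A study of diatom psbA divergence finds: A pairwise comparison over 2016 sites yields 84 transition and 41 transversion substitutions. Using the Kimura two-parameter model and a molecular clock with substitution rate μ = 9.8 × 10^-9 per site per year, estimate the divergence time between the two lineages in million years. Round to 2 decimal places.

3.32

P = 84/2016 ≈ 0.041667 and Q = 41/2016 ≈ 0.020337.
Under the Kimura two-parameter model, d = −½ ln(1 − 2P − Q) − ¼ ln(1 − 2Q).
1 − 2P − Q = 0.896329, giving −½ ln(0.896329) = 0.054724.
1 − 2Q = 0.959326, giving −¼ ln(0.959326) = 0.010381.
d = 0.054724 + 0.010381 = 0.065105.
Under a molecular clock d = 2μt, so t = d/(2μ) = 0.065105 / (2 × 9.8 × 10^-9) = 3.32 million years.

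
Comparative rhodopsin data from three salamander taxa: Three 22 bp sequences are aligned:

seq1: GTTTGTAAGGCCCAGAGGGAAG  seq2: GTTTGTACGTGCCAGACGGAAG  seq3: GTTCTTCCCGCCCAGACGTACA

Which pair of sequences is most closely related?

seq1 and seq2

seq1–seq2: 4/22 differ, p = 0.182, d = 0.208.
seq1–seq3: 9/22 differ, p = 0.409, d = 0.591.
seq2–seq3: 9/22 differ, p = 0.409, d = 0.591.
The smallest distance is between seq1 and seq2.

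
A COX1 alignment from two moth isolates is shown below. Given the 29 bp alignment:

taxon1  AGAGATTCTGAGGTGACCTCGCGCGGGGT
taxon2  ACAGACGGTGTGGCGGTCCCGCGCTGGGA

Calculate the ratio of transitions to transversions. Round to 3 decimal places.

0.833

Transitions are A↔G and C↔T; transversions are all other mismatches.
Transitions: 5. Transversions: 6.
R = 5/6 = 0.833333… ≈ 0.833 (to 3 d.p.).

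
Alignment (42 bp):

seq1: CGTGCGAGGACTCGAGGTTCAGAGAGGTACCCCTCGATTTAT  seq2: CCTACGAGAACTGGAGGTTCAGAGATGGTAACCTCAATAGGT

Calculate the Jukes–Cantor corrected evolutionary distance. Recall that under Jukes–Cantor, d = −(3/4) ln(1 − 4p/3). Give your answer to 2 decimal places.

0.40

The sequences differ at 13 of 42 sites, so p = 13/42 ≈ 0.309524.
d = −(3/4) ln(1 − 4p/3) = −0.75 ln(1 − 0.412699) = −0.75 ln(0.587301)
  = −0.75 × (-0.532218) = 0.399164 substitutions/site.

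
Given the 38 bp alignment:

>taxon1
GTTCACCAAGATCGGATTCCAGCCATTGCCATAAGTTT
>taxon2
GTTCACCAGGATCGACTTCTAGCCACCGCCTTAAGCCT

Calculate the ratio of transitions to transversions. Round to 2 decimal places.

Transitions are A↔G and C↔T; transversions are all other mismatches.
Transitions: 7. Transversions: 2.
R = 7/2 = 3.50.

3.50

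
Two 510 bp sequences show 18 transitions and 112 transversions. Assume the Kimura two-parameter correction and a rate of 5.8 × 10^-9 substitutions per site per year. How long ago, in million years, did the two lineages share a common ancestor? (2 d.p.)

P = 18/510 ≈ 0.035294 and Q = 112/510 ≈ 0.219608.
Under the Kimura two-parameter model, d = −½ ln(1 − 2P − Q) − ¼ ln(1 − 2Q).
1 − 2P − Q = 0.709804, giving −½ ln(0.709804) = 0.171383.
1 − 2Q = 0.560784, giving −¼ ln(0.560784) = 0.144605.
d = 0.171383 + 0.144605 = 0.315988.
Under a molecular clock d = 2μt, so t = d/(2μ) = 0.315988 / (2 × 5.8 × 10^-9) = 27.24 million years.

27.24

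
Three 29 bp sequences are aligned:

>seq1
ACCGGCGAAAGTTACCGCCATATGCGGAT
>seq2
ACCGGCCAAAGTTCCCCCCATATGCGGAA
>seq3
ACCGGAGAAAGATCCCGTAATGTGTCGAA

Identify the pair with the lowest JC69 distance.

seq1–seq2: 4/29 differ, p = 0.138, d = 0.152.
seq1–seq3: 9/29 differ, p = 0.310, d = 0.401.
seq2–seq3: 9/29 differ, p = 0.310, d = 0.401.
The smallest distance is between seq1 and seq2.

seq1 and seq2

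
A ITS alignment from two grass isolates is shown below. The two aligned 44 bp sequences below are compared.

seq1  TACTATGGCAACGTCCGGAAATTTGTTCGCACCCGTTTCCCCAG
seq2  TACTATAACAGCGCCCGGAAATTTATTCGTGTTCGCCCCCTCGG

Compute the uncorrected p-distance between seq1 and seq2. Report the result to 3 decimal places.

0.318

The sequences differ at 14 of 44 positions.
p = 14/44 = 0.318181… ≈ 0.318 (to 3 d.p.).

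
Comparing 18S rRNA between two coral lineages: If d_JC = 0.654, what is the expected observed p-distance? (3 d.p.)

p = (3/4)(1 − e^(−4d/3)) = 0.75 × (1 − e^(-0.872)) = 0.75 × (1 − 0.418114) = 0.436415.

0.436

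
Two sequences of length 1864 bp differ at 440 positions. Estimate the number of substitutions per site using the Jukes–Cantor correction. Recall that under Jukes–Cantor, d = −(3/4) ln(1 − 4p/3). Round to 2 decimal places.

p = 440/1864 ≈ 0.236052.
d = −(3/4) ln(1 − 4p/3) = −0.75 ln(1 − 0.314736) = −0.75 ln(0.685264)
  = −0.75 × (-0.377951) = 0.283463 substitutions/site.

0.28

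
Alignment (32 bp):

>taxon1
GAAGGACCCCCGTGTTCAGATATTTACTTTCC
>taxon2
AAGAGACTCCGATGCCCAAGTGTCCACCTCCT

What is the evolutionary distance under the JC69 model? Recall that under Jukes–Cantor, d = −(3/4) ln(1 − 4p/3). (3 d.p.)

0.824

The sequences differ at 16 of 32 sites, so p = 16/32 = 0.5.
d = −(3/4) ln(1 − 4p/3) = −0.75 ln(1 − 0.666667) = −0.75 ln(0.333333)
  = −0.75 × (-1.098613) = 0.823960 substitutions/site.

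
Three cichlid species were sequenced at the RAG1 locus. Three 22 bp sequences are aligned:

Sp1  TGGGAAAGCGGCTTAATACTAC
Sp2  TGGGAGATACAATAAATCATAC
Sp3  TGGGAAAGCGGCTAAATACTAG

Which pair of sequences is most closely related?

Sp1–Sp2: 9/22 differ, p = 0.409, d = 0.591.
Sp1–Sp3: 2/22 differ, p = 0.091, d = 0.097.
Sp2–Sp3: 9/22 differ, p = 0.409, d = 0.591.
The smallest distance is between Sp1 and Sp3.

Sp1 and Sp3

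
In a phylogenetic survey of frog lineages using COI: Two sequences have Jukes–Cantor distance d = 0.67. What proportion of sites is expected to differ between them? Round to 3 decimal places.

p = (3/4)(1 − e^(−4d/3)) = 0.75 × (1 − e^(-0.893333)) = 0.75 × (1 − 0.409289) = 0.443033.

0.443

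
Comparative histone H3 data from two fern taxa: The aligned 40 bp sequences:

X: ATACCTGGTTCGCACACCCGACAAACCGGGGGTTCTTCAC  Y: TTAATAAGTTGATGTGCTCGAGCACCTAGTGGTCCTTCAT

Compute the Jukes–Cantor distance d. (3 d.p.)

The sequences differ at 20 of 40 sites, so p = 20/40 = 0.5.
d = −(3/4) ln(1 − 4p/3) = −0.75 ln(1 − 0.666667) = −0.75 ln(0.333333)
  = −0.75 × (-1.098613) = 0.823960 substitutions/site.

0.824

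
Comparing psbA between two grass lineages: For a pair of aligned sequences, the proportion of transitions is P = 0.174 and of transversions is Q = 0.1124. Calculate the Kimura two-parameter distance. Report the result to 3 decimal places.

Under the Kimura two-parameter model, d = −½ ln(1 − 2P − Q) − ¼ ln(1 − 2Q).
1 − 2P − Q = 0.5396, giving −½ ln(0.5396) = 0.308464.
1 − 2Q = 0.7752, giving −¼ ln(0.7752) = 0.063659.
d = 0.308464 + 0.063659 = 0.372123.

0.372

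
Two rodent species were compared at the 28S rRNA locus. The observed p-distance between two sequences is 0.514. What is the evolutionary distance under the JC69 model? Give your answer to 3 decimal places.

d = −(3/4) ln(1 − 4p/3) = −0.75 ln(1 − 0.685333) = −0.75 ln(0.314667)
  = −0.75 × (-1.156240) = 0.867180 substitutions/site.

0.867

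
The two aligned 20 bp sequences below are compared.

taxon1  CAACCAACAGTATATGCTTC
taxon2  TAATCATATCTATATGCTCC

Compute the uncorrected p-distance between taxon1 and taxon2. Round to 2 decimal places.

0.35

The sequences differ at 7 of 20 positions (sites 1, 4, 7, 8, 9, 10, 19).
p = 7/20 = 0.35.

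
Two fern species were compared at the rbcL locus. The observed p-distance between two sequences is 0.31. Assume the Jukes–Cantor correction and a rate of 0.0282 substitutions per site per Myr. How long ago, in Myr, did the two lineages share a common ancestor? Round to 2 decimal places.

7.09

d = −(3/4) ln(1 − 4p/3) = −0.75 ln(1 − 0.413333) = −0.75 ln(0.586667)
  = −0.75 × (-0.533298) = 0.399974 substitutions/site.
Under a molecular clock d = 2μt, so t = d/(2μ) = 0.399974 / (2 × 0.0282) = 7.09 Myr.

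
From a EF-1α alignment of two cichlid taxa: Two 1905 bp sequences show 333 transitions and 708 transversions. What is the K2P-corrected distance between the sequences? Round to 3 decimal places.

P = 333/1905 ≈ 0.174803 and Q = 708/1905 ≈ 0.371654.
Under the Kimura two-parameter model, d = −½ ln(1 − 2P − Q) − ¼ ln(1 − 2Q).
1 − 2P − Q = 0.27874, giving −½ ln(0.27874) = 0.638738.
1 − 2Q = 0.256692, giving −¼ ln(0.256692) = 0.339970.
d = 0.638738 + 0.339970 = 0.978708.

0.979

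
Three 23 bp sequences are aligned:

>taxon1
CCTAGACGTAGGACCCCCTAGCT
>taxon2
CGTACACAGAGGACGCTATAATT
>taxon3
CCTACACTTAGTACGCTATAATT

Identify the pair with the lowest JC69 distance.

taxon1–taxon2: 9/23 differ, p = 0.391, d = 0.553.
taxon1–taxon3: 8/23 differ, p = 0.348, d = 0.467.
taxon2–taxon3: 4/23 differ, p = 0.174, d = 0.198.
The smallest distance is between taxon2 and taxon3.

taxon2 and taxon3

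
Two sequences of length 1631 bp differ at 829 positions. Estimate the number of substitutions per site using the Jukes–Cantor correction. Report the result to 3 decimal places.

0.849

p = 829/1631 ≈ 0.508277.
d = −(3/4) ln(1 − 4p/3) = −0.75 ln(1 − 0.677703) = −0.75 ln(0.322297)
  = −0.75 × (-1.132282) = 0.849212 substitutions/site.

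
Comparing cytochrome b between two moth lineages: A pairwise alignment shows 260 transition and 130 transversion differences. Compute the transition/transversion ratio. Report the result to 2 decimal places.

R = 260/130 = 2.00.

2.00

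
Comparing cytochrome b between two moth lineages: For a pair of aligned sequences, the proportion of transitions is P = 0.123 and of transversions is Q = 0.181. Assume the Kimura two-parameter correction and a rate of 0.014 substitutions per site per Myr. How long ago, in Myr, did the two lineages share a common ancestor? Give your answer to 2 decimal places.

13.96

Under the Kimura two-parameter model, d = −½ ln(1 − 2P − Q) − ¼ ln(1 − 2Q).
1 − 2P − Q = 0.573, giving −½ ln(0.573) = 0.278435.
1 − 2Q = 0.638, giving −¼ ln(0.638) = 0.112354.
d = 0.278435 + 0.112354 = 0.390789.
Under a molecular clock d = 2μt, so t = d/(2μ) = 0.390789 / (2 × 0.014) = 13.96 Myr.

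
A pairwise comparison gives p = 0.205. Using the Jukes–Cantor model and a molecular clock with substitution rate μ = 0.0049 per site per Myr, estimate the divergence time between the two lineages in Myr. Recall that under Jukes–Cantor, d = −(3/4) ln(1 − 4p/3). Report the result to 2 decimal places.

d = −(3/4) ln(1 − 4p/3) = −0.75 ln(1 − 0.273333) = −0.75 ln(0.726667)
  = −0.75 × (-0.319287) = 0.239465 substitutions/site.
Under a molecular clock d = 2μt, so t = d/(2μ) = 0.239465 / (2 × 0.0049) = 24.44 Myr.

24.44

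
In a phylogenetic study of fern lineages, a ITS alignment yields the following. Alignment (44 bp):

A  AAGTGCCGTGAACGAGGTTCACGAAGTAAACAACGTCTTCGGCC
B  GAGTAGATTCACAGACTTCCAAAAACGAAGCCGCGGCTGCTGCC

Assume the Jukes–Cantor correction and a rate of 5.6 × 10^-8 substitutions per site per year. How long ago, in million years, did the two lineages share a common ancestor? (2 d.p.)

The sequences differ at 21 of 44 sites, so p = 21/44 ≈ 0.477273.
d = −(3/4) ln(1 − 4p/3) = −0.75 ln(1 − 0.636364) = −0.75 ln(0.363636)
  = −0.75 × (-1.011602) = 0.758702 substitutions/site.
Under a molecular clock d = 2μt, so t = d/(2μ) = 0.758702 / (2 × 5.6 × 10^-8) = 6.77 million years.

6.77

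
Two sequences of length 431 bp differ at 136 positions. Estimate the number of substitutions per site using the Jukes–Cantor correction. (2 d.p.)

0.41

p = 136/431 ≈ 0.315545.
d = −(3/4) ln(1 − 4p/3) = −0.75 ln(1 − 0.420727) = −0.75 ln(0.579273)
  = −0.75 × (-0.545981) = 0.409486 substitutions/site.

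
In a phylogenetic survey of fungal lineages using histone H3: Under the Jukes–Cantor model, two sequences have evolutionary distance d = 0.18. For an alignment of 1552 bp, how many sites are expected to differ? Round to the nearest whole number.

248

Invert JC69: p = (3/4)(1 − e^(−4d/3)) = 0.75 × (1 − e^(-0.24)) = 0.75 × (1 − 0.786628) = 0.160029.
Expected differing sites = pL ≈ 0.160029 × 1552 = 248.365008 ≈ 248.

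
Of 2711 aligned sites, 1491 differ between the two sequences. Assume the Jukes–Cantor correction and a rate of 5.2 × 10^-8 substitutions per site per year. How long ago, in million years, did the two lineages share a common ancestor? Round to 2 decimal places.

9.53

p = 1491/2711 ≈ 0.549982.
d = −(3/4) ln(1 − 4p/3) = −0.75 ln(1 − 0.733309) = −0.75 ln(0.266691)
  = −0.75 × (-1.321665) = 0.991249 substitutions/site.
Under a molecular clock d = 2μt, so t = d/(2μ) = 0.991249 / (2 × 5.2 × 10^-8) = 9.53 million years.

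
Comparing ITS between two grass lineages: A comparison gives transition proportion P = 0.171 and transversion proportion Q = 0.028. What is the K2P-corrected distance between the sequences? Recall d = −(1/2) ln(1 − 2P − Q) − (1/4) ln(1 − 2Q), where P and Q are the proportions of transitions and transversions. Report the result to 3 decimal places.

0.245

Under the Kimura two-parameter model, d = −½ ln(1 − 2P − Q) − ¼ ln(1 − 2Q).
1 − 2P − Q = 0.63, giving −½ ln(0.63) = 0.231018.
1 − 2Q = 0.944, giving −¼ ln(0.944) = 0.014407.
d = 0.231018 + 0.014407 = 0.245425.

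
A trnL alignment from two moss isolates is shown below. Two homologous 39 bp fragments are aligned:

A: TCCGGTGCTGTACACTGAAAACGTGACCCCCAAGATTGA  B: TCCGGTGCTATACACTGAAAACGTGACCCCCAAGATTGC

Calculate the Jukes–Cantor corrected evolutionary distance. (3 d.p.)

0.053

The sequences differ at 2 of 39 sites (10, 39), so p = 2/39 ≈ 0.051282.
d = −(3/4) ln(1 − 4p/3) = −0.75 ln(1 − 0.068376) = −0.75 ln(0.931624)
  = −0.75 × (-0.070826) = 0.053120 substitutions/site.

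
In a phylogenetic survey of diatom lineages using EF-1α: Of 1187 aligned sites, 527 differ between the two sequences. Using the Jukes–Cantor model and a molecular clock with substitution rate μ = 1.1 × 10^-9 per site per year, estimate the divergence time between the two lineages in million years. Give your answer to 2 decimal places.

p = 527/1187 ≈ 0.443976.
d = −(3/4) ln(1 − 4p/3) = −0.75 ln(1 − 0.591968) = −0.75 ln(0.408032)
  = −0.75 × (-0.896410) = 0.672308 substitutions/site.
Under a molecular clock d = 2μt, so t = d/(2μ) = 0.672308 / (2 × 1.1 × 10^-9) = 305.59 million years.

305.59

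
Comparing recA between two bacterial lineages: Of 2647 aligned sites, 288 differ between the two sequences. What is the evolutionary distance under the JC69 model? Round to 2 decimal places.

p = 288/2647 ≈ 0.108802.
d = −(3/4) ln(1 − 4p/3) = −0.75 ln(1 − 0.145069) = −0.75 ln(0.854931)
  = −0.75 × (-0.156735) = 0.117551 substitutions/site.

0.12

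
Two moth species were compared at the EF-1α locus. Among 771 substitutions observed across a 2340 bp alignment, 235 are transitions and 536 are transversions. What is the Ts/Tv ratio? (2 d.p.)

0.44

R = 235/536 = 0.438432… ≈ 0.44 (to 2 d.p.).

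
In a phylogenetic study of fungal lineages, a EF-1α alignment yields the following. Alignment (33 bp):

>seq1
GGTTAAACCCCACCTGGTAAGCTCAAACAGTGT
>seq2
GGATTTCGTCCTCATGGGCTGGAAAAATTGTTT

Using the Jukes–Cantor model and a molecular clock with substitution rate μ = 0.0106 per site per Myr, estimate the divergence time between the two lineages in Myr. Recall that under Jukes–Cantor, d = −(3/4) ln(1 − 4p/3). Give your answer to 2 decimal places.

The sequences differ at 17 of 33 sites, so p = 17/33 ≈ 0.515152.
d = −(3/4) ln(1 − 4p/3) = −0.75 ln(1 − 0.686869) = −0.75 ln(0.313131)
  = −0.75 × (-1.161134) = 0.870851 substitutions/site.
Under a molecular clock d = 2μt, so t = d/(2μ) = 0.870851 / (2 × 0.0106) = 41.08 Myr.

41.08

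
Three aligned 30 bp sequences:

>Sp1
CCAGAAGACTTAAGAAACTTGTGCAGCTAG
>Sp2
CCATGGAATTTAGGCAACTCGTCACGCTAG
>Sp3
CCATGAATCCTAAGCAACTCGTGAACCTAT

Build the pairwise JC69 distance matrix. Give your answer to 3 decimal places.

d(Sp1,Sp2) = 0.503, d(Sp1,Sp3) = 0.441, d(Sp2,Sp3) = 0.383

Sp1–Sp2: 11/30 sites differ → p ≈ 0.366667, d = −0.75 ln(1 − 0.488889) = 0.503376 ≈ 0.503.
Sp1–Sp3: 10/30 sites differ → p ≈ 0.333333, d = −0.75 ln(1 − 0.444444) = 0.440839 ≈ 0.441.
Sp2–Sp3: 9/30 sites differ → p = 0.3, d = −0.75 ln(1 − 0.4) = 0.383119 ≈ 0.383.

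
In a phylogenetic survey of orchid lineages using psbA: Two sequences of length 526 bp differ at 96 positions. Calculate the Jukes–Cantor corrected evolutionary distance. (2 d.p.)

p = 96/526 ≈ 0.18251.
d = −(3/4) ln(1 − 4p/3) = −0.75 ln(1 − 0.243347) = −0.75 ln(0.756653)
  = −0.75 × (-0.278851) = 0.209138 substitutions/site.

0.21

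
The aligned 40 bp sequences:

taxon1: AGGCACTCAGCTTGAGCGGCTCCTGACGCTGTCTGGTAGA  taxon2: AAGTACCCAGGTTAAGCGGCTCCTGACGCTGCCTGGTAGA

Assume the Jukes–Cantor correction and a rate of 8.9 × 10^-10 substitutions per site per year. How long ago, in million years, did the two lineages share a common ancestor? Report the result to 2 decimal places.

94.02

The sequences differ at 6 of 40 sites (2, 4, 7, 11, 14, 32), so p = 6/40 = 0.15.
d = −(3/4) ln(1 − 4p/3) = −0.75 ln(1 − 0.2) = −0.75 ln(0.8)
  = −0.75 × (-0.223144) = 0.167358 substitutions/site.
Under a molecular clock d = 2μt, so t = d/(2μ) = 0.167358 / (2 × 8.9 × 10^-10) = 94.02 million years.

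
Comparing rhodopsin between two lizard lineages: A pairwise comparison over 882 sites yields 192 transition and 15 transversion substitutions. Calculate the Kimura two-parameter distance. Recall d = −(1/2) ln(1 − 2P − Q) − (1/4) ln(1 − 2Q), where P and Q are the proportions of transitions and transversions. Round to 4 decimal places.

0.3097

P = 192/882 ≈ 0.217687 and Q = 15/882 ≈ 0.017007.
Under the Kimura two-parameter model, d = −½ ln(1 − 2P − Q) − ¼ ln(1 − 2Q).
1 − 2P − Q = 0.547619, giving −½ ln(0.547619) = 0.301088.
1 − 2Q = 0.965986, giving −¼ ln(0.965986) = 0.008651.
d = 0.301088 + 0.008651 = 0.309739.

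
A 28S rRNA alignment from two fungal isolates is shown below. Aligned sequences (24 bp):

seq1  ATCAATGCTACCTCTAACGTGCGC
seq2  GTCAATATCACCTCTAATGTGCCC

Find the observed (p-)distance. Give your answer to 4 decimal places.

The sequences differ at 6 of 24 positions (sites 1, 7, 8, 9, 18, 23).
p = 6/24 = 0.2500.

0.2500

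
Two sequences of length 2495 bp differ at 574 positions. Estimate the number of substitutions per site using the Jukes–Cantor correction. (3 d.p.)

p = 574/2495 ≈ 0.23006.
d = −(3/4) ln(1 − 4p/3) = −0.75 ln(1 − 0.306747) = −0.75 ln(0.693253)
  = −0.75 × (-0.366360) = 0.274770 substitutions/site.

0.275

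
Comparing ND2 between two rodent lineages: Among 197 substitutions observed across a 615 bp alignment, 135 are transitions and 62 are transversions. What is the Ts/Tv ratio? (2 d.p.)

2.18

R = 135/62 = 2.177419… ≈ 2.18 (to 2 d.p.).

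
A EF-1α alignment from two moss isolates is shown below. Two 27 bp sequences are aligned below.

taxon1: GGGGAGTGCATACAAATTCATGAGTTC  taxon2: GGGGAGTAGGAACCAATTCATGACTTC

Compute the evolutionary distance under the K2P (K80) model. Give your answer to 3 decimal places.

0.264

Of 27 sites, 2 differences are transitions and 4 are transversions, so P = 2/27 ≈ 0.074074 and Q = 4/27 ≈ 0.148148.
Under the Kimura two-parameter model, d = −½ ln(1 − 2P − Q) − ¼ ln(1 − 2Q).
1 − 2P − Q = 0.703704, giving −½ ln(0.703704) = 0.175699.
1 − 2Q = 0.703704, giving −¼ ln(0.703704) = 0.087849.
d = 0.175699 + 0.087849 = 0.263548.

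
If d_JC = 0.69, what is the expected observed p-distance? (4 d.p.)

0.4511

p = (3/4)(1 − e^(−4d/3)) = 0.75 × (1 − e^(-0.92)) = 0.75 × (1 − 0.398519) = 0.451111.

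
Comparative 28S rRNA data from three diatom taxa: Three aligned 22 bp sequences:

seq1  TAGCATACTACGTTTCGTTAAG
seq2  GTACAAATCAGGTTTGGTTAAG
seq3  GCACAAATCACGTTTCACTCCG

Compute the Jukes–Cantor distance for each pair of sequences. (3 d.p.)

seq1–seq2: 8/22 sites differ → p ≈ 0.363636, d = −0.75 ln(1 − 0.484848) = 0.497470 ≈ 0.497.
seq1–seq3: 10/22 sites differ → p ≈ 0.454545, d = −0.75 ln(1 − 0.60606) = 0.698667 ≈ 0.699.
seq2–seq3: 7/22 sites differ → p ≈ 0.318182, d = −0.75 ln(1 − 0.424243) = 0.414052 ≈ 0.414.

d(seq1,seq2) = 0.497, d(seq1,seq3) = 0.699, d(seq2,seq3) = 0.414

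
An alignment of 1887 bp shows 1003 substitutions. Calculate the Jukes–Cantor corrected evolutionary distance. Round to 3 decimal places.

p = 1003/1887 ≈ 0.531532.
d = −(3/4) ln(1 − 4p/3) = −0.75 ln(1 − 0.708709) = −0.75 ln(0.291291)
  = −0.75 × (-1.233433) = 0.925075 substitutions/site.

0.925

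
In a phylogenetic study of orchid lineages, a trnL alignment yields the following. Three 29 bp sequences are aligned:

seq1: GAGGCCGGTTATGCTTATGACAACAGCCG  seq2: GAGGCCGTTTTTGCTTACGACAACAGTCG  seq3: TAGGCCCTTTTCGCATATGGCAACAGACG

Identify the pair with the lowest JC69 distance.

seq1 and seq2

seq1–seq2: 4/29 differ, p = 0.138, d = 0.152.
seq1–seq3: 8/29 differ, p = 0.276, d = 0.344.
seq2–seq3: 7/29 differ, p = 0.241, d = 0.291.
The smallest distance is between seq1 and seq2.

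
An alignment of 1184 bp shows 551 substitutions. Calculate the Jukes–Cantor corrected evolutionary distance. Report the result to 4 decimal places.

0.7267

p = 551/1184 ≈ 0.465372.
d = −(3/4) ln(1 − 4p/3) = −0.75 ln(1 − 0.620496) = −0.75 ln(0.379504)
  = −0.75 × (-0.968890) = 0.726668 substitutions/site.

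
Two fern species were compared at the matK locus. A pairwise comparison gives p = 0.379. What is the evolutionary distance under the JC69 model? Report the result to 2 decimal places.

d = −(3/4) ln(1 − 4p/3) = −0.75 ln(1 − 0.505333) = −0.75 ln(0.494667)
  = −0.75 × (-0.703870) = 0.527903 substitutions/site.

0.53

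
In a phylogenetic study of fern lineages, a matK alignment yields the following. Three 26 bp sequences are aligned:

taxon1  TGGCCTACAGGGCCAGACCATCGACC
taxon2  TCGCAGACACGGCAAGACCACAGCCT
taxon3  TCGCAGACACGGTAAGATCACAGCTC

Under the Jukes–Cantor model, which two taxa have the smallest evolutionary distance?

taxon2 and taxon3

taxon1–taxon2: 9/26 differ, p = 0.346, d = 0.464.
taxon1–taxon3: 11/26 differ, p = 0.423, d = 0.623.
taxon2–taxon3: 4/26 differ, p = 0.154, d = 0.172.
The smallest distance is between taxon2 and taxon3.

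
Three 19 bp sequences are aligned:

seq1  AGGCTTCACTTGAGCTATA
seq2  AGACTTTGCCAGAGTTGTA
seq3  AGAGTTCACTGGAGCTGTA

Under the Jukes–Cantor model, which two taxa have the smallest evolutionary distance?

seq1 and seq3

seq1–seq2: 7/19 differ, p = 0.368, d = 0.507.
seq1–seq3: 4/19 differ, p = 0.211, d = 0.247.
seq2–seq3: 6/19 differ, p = 0.316, d = 0.410.
The smallest distance is between seq1 and seq3.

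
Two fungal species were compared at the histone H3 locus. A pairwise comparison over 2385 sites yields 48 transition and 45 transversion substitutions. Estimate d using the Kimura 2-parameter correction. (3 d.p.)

0.040

P = 48/2385 ≈ 0.020126 and Q = 45/2385 ≈ 0.018868.
Under the Kimura two-parameter model, d = −½ ln(1 − 2P − Q) − ¼ ln(1 − 2Q).
1 − 2P − Q = 0.94088, giving −½ ln(0.94088) = 0.030470.
1 − 2Q = 0.962264, giving −¼ ln(0.962264) = 0.009617.
d = 0.030470 + 0.009617 = 0.040087.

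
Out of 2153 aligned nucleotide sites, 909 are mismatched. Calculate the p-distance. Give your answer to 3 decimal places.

0.422

p = 909/2153 = 0.422201… ≈ 0.422 (to 3 d.p.).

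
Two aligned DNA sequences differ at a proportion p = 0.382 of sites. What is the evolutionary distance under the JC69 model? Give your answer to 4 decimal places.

0.5340

d = −(3/4) ln(1 − 4p/3) = −0.75 ln(1 − 0.509333) = −0.75 ln(0.490667)
  = −0.75 × (-0.711990) = 0.533993 substitutions/site.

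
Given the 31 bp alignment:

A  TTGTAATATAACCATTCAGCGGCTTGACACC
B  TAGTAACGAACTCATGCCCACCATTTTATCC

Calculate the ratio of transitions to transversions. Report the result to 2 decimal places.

0.21

Transitions are A↔G and C↔T; transversions are all other mismatches.
Transitions: 3. Transversions: 14.
R = 3/14 = 0.214285… ≈ 0.21 (to 2 d.p.).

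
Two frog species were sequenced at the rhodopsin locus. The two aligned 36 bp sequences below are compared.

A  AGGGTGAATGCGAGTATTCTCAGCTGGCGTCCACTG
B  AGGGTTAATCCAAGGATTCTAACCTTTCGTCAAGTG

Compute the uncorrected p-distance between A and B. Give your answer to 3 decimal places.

0.278

The sequences differ at 10 of 36 positions (sites 6, 10, 12, 15, 21, 23, 26, 27, 32, 34).
p = 10/36 = 0.277777… ≈ 0.278 (to 3 d.p.).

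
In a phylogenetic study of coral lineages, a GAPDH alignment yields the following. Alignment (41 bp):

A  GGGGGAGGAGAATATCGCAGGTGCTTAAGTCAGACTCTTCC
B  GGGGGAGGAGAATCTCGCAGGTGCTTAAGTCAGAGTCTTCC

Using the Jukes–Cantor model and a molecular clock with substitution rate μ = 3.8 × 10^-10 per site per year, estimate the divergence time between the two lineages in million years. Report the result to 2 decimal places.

The sequences differ at 2 of 41 sites (14, 35), so p = 2/41 ≈ 0.04878.
d = −(3/4) ln(1 − 4p/3) = −0.75 ln(1 − 0.06504) = −0.75 ln(0.93496)
  = −0.75 × (-0.067252) = 0.050439 substitutions/site.
Under a molecular clock d = 2μt, so t = d/(2μ) = 0.050439 / (2 × 3.8 × 10^-10) = 66.37 million years.

66.37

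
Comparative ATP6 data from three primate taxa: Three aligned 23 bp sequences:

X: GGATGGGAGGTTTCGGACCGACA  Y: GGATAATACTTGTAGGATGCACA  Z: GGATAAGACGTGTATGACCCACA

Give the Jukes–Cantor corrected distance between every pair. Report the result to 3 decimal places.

X–Y: 10/23 sites differ → p ≈ 0.434783, d = −0.75 ln(1 − 0.579711) = 0.650110 ≈ 0.650.
X–Z: 7/23 sites differ → p ≈ 0.304348, d = −0.75 ln(1 − 0.405797) = 0.390401 ≈ 0.390.
Y–Z: 5/23 sites differ → p ≈ 0.217391, d = −0.75 ln(1 − 0.289855) = 0.256715 ≈ 0.257.

d(X,Y) = 0.650, d(X,Z) = 0.390, d(Y,Z) = 0.257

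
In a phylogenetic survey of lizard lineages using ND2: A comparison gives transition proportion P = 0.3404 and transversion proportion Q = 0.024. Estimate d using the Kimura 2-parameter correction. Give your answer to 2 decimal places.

0.62

Under the Kimura two-parameter model, d = −½ ln(1 − 2P − Q) − ¼ ln(1 − 2Q).
1 − 2P − Q = 0.2952, giving −½ ln(0.2952) = 0.610051.
1 − 2Q = 0.952, giving −¼ ln(0.952) = 0.012298.
d = 0.610051 + 0.012298 = 0.622349.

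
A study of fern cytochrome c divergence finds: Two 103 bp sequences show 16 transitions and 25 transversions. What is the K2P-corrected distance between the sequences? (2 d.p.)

P = 16/103 ≈ 0.15534 and Q = 25/103 ≈ 0.242718.
Under the Kimura two-parameter model, d = −½ ln(1 − 2P − Q) − ¼ ln(1 − 2Q).
1 − 2P − Q = 0.446602, giving −½ ln(0.446602) = 0.403044.
1 − 2Q = 0.514564, giving −¼ ln(0.514564) = 0.166109.
d = 0.403044 + 0.166109 = 0.569153.

0.57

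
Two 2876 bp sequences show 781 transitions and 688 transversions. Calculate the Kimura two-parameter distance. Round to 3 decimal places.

0.925

P = 781/2876 ≈ 0.271558 and Q = 688/2876 ≈ 0.239221.
Under the Kimura two-parameter model, d = −½ ln(1 − 2P − Q) − ¼ ln(1 − 2Q).
1 − 2P − Q = 0.217663, giving −½ ln(0.217663) = 0.762404.
1 − 2Q = 0.521558, giving −¼ ln(0.521558) = 0.162734.
d = 0.762404 + 0.162734 = 0.925138.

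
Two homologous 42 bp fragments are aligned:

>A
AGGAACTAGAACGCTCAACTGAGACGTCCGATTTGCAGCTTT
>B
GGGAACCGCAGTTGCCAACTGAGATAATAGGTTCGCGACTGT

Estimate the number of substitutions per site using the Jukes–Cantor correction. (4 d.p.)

The sequences differ at 19 of 42 sites, so p = 19/42 ≈ 0.452381.
d = −(3/4) ln(1 − 4p/3) = −0.75 ln(1 − 0.603175) = −0.75 ln(0.396825)
  = −0.75 × (-0.924260) = 0.693195 substitutions/site.

0.6932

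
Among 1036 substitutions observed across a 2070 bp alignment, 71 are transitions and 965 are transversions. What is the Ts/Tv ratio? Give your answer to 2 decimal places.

R = 71/965 = 0.073575… ≈ 0.07 (to 2 d.p.).

0.07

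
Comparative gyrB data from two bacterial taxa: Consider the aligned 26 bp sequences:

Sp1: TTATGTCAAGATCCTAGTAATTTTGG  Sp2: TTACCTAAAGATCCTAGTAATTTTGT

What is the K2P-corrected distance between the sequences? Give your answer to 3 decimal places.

Of 26 sites, 1 differences are transitions and 3 are transversions, so P = 1/26 ≈ 0.038462 and Q = 3/26 ≈ 0.115385.
Under the Kimura two-parameter model, d = −½ ln(1 − 2P − Q) − ¼ ln(1 − 2Q).
1 − 2P − Q = 0.807691, giving −½ ln(0.807691) = 0.106788.
1 − 2Q = 0.76923, giving −¼ ln(0.76923) = 0.065591.
d = 0.106788 + 0.065591 = 0.172379.

0.172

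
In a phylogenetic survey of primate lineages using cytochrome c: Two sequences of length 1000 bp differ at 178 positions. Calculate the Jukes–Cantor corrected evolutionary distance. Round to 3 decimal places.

0.203

p = 178/1000 = 0.178.
d = −(3/4) ln(1 − 4p/3) = −0.75 ln(1 − 0.237333) = −0.75 ln(0.762667)
  = −0.75 × (-0.270934) = 0.203201 substitutions/site.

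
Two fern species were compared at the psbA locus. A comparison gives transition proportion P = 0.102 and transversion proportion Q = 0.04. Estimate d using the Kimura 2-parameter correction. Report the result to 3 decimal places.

0.161

Under the Kimura two-parameter model, d = −½ ln(1 − 2P − Q) − ¼ ln(1 − 2Q).
1 − 2P − Q = 0.756, giving −½ ln(0.756) = 0.139857.
1 − 2Q = 0.92, giving −¼ ln(0.92) = 0.020845.
d = 0.139857 + 0.020845 = 0.160702.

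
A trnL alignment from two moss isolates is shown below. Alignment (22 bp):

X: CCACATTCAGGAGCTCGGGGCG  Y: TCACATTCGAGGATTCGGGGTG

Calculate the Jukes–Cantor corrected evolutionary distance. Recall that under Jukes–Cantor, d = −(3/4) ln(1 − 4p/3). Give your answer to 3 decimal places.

0.414

The sequences differ at 7 of 22 sites (1, 9, 10, 12, 13, 14, 21), so p = 7/22 ≈ 0.318182.
d = −(3/4) ln(1 − 4p/3) = −0.75 ln(1 − 0.424243) = −0.75 ln(0.575757)
  = −0.75 × (-0.552070) = 0.414053 substitutions/site.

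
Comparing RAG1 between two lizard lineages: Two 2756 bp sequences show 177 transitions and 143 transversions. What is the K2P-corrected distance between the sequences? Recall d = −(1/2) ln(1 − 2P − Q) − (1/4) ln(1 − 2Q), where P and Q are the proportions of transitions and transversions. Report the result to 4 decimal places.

P = 177/2756 ≈ 0.064224 and Q = 143/2756 ≈ 0.051887.
Under the Kimura two-parameter model, d = −½ ln(1 − 2P − Q) − ¼ ln(1 − 2Q).
1 − 2P − Q = 0.819665, giving −½ ln(0.819665) = 0.099430.
1 − 2Q = 0.896226, giving −¼ ln(0.896226) = 0.027391.
d = 0.099430 + 0.027391 = 0.126821.

0.1268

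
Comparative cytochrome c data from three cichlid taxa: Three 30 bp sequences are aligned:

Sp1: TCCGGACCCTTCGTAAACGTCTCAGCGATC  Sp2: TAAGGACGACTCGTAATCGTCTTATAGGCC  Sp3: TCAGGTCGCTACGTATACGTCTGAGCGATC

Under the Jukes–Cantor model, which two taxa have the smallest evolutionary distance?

Sp1 and Sp3

Sp1–Sp2: 11/30 differ, p = 0.367, d = 0.503.
Sp1–Sp3: 6/30 differ, p = 0.200, d = 0.233.
Sp2–Sp3: 12/30 differ, p = 0.400, d = 0.572.
The smallest distance is between Sp1 and Sp3.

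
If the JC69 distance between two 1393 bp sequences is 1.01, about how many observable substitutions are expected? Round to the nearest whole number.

Invert JC69: p = (3/4)(1 − e^(−4d/3)) = 0.75 × (1 − e^(-1.346667)) = 0.75 × (1 − 0.260106) = 0.554921.
Expected differing sites = pL ≈ 0.554921 × 1393 = 773.004953 ≈ 773.

773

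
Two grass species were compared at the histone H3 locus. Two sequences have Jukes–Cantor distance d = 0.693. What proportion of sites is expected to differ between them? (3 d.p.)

p = (3/4)(1 − e^(−4d/3)) = 0.75 × (1 − e^(-0.924)) = 0.75 × (1 − 0.396928) = 0.452304.

0.452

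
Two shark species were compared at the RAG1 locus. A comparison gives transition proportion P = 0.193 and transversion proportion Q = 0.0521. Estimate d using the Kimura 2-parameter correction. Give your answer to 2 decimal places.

0.32

Under the Kimura two-parameter model, d = −½ ln(1 − 2P − Q) − ¼ ln(1 − 2Q).
1 − 2P − Q = 0.5619, giving −½ ln(0.5619) = 0.288216.
1 − 2Q = 0.8958, giving −¼ ln(0.8958) = 0.027510.
d = 0.288216 + 0.027510 = 0.315726.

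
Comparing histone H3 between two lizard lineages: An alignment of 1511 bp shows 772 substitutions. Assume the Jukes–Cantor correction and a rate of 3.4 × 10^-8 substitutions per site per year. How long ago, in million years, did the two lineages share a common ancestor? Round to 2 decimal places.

12.61

p = 772/1511 ≈ 0.51092.
d = −(3/4) ln(1 − 4p/3) = −0.75 ln(1 − 0.681227) = −0.75 ln(0.318773)
  = −0.75 × (-1.143276) = 0.857457 substitutions/site.
Under a molecular clock d = 2μt, so t = d/(2μ) = 0.857457 / (2 × 3.4 × 10^-8) = 12.61 million years.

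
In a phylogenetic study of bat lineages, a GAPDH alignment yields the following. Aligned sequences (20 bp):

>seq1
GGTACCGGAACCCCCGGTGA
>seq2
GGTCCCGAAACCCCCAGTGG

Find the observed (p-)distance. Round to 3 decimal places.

0.200

The sequences differ at 4 of 20 positions (sites 4, 8, 16, 20).
p = 4/20 = 0.200.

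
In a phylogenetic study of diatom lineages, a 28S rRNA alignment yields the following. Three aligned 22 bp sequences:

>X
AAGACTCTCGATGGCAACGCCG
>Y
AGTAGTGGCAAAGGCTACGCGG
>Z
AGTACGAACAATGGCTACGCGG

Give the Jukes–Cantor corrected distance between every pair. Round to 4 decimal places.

X–Y: 9/22 sites differ → p ≈ 0.409091, d = −0.75 ln(1 − 0.545455) = 0.591344 ≈ 0.5913.
X–Z: 8/22 sites differ → p ≈ 0.363636, d = −0.75 ln(1 − 0.484848) = 0.497470 ≈ 0.4975.
Y–Z: 5/22 sites differ → p ≈ 0.227273, d = −0.75 ln(1 − 0.303031) = 0.270761 ≈ 0.2708.

d(X,Y) = 0.5913, d(X,Z) = 0.4975, d(Y,Z) = 0.2708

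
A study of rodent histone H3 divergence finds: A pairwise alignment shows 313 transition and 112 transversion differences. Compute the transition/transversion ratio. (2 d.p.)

2.79

R = 313/112 = 2.794642… ≈ 2.79 (to 2 d.p.).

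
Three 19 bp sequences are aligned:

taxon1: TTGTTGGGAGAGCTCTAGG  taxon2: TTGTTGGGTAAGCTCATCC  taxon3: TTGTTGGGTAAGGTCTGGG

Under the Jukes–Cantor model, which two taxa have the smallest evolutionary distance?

taxon1–taxon2: 6/19 differ, p = 0.316, d = 0.410.
taxon1–taxon3: 4/19 differ, p = 0.211, d = 0.247.
taxon2–taxon3: 5/19 differ, p = 0.263, d = 0.324.
The smallest distance is between taxon1 and taxon3.

taxon1 and taxon3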